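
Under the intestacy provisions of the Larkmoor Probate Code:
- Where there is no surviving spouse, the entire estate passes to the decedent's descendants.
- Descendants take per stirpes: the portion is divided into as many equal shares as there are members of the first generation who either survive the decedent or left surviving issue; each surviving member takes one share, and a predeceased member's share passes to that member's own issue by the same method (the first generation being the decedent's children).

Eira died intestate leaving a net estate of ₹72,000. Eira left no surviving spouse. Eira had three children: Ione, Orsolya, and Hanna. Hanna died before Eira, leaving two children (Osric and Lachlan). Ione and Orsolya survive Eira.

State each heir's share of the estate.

The entire ₹72,000 passes to the descendants.
That amount (₹72,000) is divided into 3 shares of ₹24,000: Ione and Orsolya each take ₹24,000; Hanna's ₹24,000 share passes to Hanna's issue.
Hanna's share (₹24,000) is divided into 2 shares of ₹12,000: Osric and Lachlan each take ₹12,000.

Ione: ₹24,000; Orsolya: ₹24,000; Osric: ₹12,000; Lachlan: ₹12,000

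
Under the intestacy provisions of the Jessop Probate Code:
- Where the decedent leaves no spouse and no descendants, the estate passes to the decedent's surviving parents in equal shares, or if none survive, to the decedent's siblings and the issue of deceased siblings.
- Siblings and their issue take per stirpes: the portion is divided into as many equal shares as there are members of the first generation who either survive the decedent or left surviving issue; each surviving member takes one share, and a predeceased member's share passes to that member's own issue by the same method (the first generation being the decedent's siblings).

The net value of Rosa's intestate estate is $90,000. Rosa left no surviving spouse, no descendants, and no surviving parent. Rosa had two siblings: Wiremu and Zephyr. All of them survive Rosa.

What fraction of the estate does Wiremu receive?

Wiremu receives 1/2 of the estate.

The entire $90,000 passes to the siblings and their issue.
That amount ($90,000) is divided into 2 shares of $45,000: Wiremu and Zephyr each take $45,000.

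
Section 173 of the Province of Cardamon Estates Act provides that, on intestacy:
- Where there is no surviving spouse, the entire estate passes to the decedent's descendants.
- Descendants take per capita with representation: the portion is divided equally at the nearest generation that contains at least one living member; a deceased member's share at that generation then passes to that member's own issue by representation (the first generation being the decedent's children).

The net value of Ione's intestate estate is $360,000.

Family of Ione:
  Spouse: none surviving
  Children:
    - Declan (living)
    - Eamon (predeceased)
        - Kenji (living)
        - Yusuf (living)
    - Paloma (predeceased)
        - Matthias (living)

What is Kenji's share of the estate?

Kenji receives $60,000.

The entire $360,000 passes to the descendants.
That amount ($360,000) is divided into 3 shares of $120,000: Declan takes $120,000; Eamon's $120,000 share passes to Eamon's issue; Paloma's $120,000 share passes to Paloma's issue.
Eamon's share ($120,000) is divided into 2 shares of $60,000: Kenji and Yusuf each take $60,000.
Paloma's share ($120,000) passes entirely to Matthias.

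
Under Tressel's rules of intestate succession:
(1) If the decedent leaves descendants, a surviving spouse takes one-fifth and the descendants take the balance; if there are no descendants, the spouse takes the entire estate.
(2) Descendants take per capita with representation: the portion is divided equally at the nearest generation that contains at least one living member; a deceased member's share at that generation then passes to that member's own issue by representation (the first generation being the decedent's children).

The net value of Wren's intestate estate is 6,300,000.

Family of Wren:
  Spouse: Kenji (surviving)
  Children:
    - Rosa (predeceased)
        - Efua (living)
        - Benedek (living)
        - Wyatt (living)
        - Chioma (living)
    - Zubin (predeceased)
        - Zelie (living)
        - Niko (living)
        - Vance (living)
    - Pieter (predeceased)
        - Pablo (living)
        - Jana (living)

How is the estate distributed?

Kenji: 1,260,000; Efua: 560,000; Benedek: 560,000; Wyatt: 560,000; Chioma: 560,000; Zelie: 560,000; Niko: 560,000; Vance: 560,000; Pablo: 560,000; Jana: 560,000

Kenji takes one-fifth of 6,300,000 = 1,260,000. The remaining 5,040,000 passes to the descendants.
No child survives, so the initial division is made at the grandchildren's generation.
The descendants' portion (5,040,000) is divided into 9 shares of 560,000: Efua, Benedek, Wyatt, Chioma, Zelie, Niko, Vance, Pablo, and Jana each take 560,000.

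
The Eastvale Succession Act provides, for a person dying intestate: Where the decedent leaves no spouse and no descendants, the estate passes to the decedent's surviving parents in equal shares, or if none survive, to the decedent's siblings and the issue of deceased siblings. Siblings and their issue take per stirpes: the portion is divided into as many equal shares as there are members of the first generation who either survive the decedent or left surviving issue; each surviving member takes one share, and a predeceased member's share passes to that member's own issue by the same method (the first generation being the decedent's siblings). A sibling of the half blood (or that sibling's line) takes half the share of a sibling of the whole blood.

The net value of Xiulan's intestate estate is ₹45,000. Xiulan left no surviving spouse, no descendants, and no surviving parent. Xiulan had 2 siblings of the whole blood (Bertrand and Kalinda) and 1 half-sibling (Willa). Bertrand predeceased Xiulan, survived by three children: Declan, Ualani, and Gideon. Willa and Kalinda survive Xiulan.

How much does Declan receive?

Declan receives ₹6,000.

The entire ₹45,000 passes to the siblings and their issue.
Counting each half-blood sibling's line as half a unit, there are 5/2 units in ₹45,000, so one unit is ₹18,000. Whole-blood lines (Bertrand and Kalinda) take ₹18,000 each; half-blood lines (Willa) take ₹9,000 each.
Bertrand's share (₹18,000) is divided into 3 shares of ₹6,000: Declan, Ualani, and Gideon each take ₹6,000.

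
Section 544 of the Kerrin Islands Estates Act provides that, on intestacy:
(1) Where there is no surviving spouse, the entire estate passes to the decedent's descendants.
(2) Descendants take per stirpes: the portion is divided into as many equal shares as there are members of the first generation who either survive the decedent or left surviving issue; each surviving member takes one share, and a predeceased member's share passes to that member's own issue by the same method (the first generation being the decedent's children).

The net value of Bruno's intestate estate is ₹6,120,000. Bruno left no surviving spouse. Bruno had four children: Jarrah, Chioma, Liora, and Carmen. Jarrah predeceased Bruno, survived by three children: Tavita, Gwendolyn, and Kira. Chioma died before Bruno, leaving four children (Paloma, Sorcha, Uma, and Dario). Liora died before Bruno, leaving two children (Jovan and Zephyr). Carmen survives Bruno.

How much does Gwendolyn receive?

Gwendolyn receives ₹510,000.

The entire ₹6,120,000 passes to the descendants.
That amount (₹6,120,000) is divided into 4 shares of ₹1,530,000: Carmen takes ₹1,530,000; Jarrah's ₹1,530,000 share passes to Jarrah's issue; Chioma's ₹1,530,000 share passes to Chioma's issue; Liora's ₹1,530,000 share passes to Liora's issue.
Jarrah's share (₹1,530,000) is divided into 3 shares of ₹510,000: Tavita, Gwendolyn, and Kira each take ₹510,000.
Chioma's share (₹1,530,000) is divided into 4 shares of ₹382,500: Paloma, Sorcha, Uma, and Dario each take ₹382,500.
Liora's share (₹1,530,000) is divided into 2 shares of ₹765,000: Jovan and Zephyr each take ₹765,000.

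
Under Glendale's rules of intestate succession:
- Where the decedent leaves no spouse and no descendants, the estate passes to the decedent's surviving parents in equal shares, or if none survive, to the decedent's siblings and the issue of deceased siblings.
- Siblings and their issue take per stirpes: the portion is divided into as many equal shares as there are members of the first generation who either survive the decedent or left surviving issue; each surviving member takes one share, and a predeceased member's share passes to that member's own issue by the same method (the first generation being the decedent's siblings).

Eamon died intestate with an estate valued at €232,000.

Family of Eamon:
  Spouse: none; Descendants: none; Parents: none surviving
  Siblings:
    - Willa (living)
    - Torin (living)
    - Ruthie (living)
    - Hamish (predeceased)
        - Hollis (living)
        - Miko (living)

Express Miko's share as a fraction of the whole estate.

Miko receives 1/8 of the estate.

The entire €232,000 passes to the siblings and their issue.
That amount (€232,000) is divided into 4 shares of €58,000: Willa, Torin, and Ruthie each take €58,000; Hamish's €58,000 share passes to Hamish's issue.
Hamish's share (€58,000) is divided into 2 shares of €29,000: Hollis and Miko each take €29,000.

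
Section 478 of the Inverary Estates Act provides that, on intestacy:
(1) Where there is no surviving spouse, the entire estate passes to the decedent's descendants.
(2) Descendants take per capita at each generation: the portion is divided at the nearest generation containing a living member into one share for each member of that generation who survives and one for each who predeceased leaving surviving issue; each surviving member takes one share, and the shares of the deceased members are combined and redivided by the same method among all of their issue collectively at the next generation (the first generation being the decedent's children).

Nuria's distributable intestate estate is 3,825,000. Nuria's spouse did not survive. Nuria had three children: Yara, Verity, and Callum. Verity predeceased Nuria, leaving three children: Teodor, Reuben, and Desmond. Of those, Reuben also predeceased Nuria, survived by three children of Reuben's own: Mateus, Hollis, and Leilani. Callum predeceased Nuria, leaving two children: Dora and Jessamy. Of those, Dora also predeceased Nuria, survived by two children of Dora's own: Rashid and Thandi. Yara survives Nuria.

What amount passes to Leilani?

Leilani receives 204,000.

The entire 3,825,000 passes to the descendants.
That amount (3,825,000) is divided at the children's generation into 3 shares of 1,275,000. Yara takes 1,275,000. The 2 shares of the deceased (Verity and Callum) are combined into a pool of 2,550,000.
That pool (2,550,000) is divided at the grandchildren's generation into 5 shares of 510,000. Teodor, Desmond, and Jessamy each take 510,000. The 2 shares of the deceased (Reuben and Dora) are combined into a pool of 1,020,000.
That pool (1,020,000) is divided at the great-grandchildren's generation equally among Mateus, Hollis, Leilani, Rashid, and Thandi: 204,000 each.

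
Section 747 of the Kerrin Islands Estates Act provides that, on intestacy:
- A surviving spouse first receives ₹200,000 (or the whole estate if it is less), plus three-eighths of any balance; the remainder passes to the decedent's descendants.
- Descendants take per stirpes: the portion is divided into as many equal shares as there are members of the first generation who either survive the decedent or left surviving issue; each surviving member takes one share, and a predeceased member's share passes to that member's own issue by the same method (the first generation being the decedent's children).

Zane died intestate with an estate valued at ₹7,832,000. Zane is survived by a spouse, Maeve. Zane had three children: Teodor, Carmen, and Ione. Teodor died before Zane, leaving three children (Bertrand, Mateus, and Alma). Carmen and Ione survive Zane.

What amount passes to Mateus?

Mateus receives ₹530,000.

Maeve first takes ₹200,000, leaving a balance of ₹7,632,000. Maeve then takes three-eighths of the balance (₹2,862,000), for a total of ₹3,062,000. The remaining ₹4,770,000 passes to the descendants.
The descendants' portion (₹4,770,000) is divided into 3 shares of ₹1,590,000: Carmen and Ione each take ₹1,590,000; Teodor's ₹1,590,000 share passes to Teodor's issue.
Teodor's share (₹1,590,000) is divided into 3 shares of ₹530,000: Bertrand, Mateus, and Alma each take ₹530,000.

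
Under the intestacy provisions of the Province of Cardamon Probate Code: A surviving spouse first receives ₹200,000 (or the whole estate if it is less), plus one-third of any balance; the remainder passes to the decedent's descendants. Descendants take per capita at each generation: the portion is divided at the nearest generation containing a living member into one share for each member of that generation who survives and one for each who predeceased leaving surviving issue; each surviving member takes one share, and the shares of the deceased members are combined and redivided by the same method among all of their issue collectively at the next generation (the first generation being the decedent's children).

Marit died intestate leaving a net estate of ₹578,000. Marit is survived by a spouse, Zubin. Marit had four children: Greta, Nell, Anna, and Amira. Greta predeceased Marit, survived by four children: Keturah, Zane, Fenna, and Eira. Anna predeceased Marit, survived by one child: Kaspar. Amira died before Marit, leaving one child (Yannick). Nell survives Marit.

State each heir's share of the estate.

Zubin: ₹326,000; Keturah: ₹31,500; Zane: ₹31,500; Fenna: ₹31,500; Eira: ₹31,500; Nell: ₹63,000; Kaspar: ₹31,500; Yannick: ₹31,500

Zubin first takes ₹200,000, leaving a balance of ₹378,000. Zubin then takes one-third of the balance (₹126,000), for a total of ₹326,000. The remaining ₹252,000 passes to the descendants.
The descendants' portion (₹252,000) is divided at the children's generation into 4 shares of ₹63,000. Nell takes ₹63,000. The 3 shares of the deceased (Greta, Anna, and Amira) are combined into a pool of ₹189,000.
That pool (₹189,000) is divided at the grandchildren's generation equally among Keturah, Zane, Fenna, Eira, Kaspar, and Yannick: ₹31,500 each.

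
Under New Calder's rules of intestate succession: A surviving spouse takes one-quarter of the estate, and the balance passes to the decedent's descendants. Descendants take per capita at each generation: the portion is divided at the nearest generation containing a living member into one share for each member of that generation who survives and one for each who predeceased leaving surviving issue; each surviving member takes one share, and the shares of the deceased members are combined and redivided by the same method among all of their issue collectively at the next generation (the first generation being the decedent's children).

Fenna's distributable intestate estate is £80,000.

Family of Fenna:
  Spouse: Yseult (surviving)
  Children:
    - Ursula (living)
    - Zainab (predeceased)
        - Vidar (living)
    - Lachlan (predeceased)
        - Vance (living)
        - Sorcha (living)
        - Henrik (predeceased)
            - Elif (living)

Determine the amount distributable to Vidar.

Vidar receives £10,000.

Yseult takes one-quarter of £80,000 = £20,000. The remaining £60,000 passes to the descendants.
The descendants' portion (£60,000) is divided at the children's generation into 3 shares of £20,000. Ursula takes £20,000. The 2 shares of the deceased (Zainab and Lachlan) are combined into a pool of £40,000.
That pool (£40,000) is divided at the grandchildren's generation into 4 shares of £10,000. Vidar, Vance, and Sorcha each take £10,000. The remaining share for the deceased Henrik (£10,000) is carried to the next generation.
That pool (£10,000) passes entirely to Elif, the sole taker at the great-grandchildren's generation.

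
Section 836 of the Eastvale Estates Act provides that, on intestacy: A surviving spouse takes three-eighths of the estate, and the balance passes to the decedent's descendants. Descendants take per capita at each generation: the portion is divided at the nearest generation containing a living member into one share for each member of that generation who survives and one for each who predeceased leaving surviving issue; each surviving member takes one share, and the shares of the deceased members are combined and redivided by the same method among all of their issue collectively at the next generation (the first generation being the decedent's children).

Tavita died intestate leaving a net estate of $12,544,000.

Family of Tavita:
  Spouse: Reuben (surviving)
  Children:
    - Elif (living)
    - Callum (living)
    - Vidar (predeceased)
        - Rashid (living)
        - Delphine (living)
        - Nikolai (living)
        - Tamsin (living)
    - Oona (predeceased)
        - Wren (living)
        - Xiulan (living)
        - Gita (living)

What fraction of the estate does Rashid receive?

Reuben takes three-eighths of $12,544,000 = $4,704,000. The remaining $7,840,000 passes to the descendants.
The descendants' portion ($7,840,000) is divided at the children's generation into 4 shares of $1,960,000. Elif and Callum each take $1,960,000. The 2 shares of the deceased (Vidar and Oona) are combined into a pool of $3,920,000.
That pool ($3,920,000) is divided at the grandchildren's generation equally among Rashid, Delphine, Nikolai, Tamsin, Wren, Xiulan, and Gita: $560,000 each.

Rashid receives 5/112 of the estate.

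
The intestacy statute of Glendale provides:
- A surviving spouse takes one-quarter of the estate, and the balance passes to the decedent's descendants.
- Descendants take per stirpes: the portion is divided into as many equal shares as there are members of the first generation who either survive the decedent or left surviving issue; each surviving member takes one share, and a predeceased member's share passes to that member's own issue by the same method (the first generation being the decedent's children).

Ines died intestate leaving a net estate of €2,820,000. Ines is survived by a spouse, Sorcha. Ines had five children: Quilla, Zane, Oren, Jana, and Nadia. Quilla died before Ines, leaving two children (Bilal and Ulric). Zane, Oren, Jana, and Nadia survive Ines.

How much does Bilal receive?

Bilal receives €211,500.

Sorcha takes one-quarter of €2,820,000 = €705,000. The remaining €2,115,000 passes to the descendants.
The descendants' portion (€2,115,000) is divided into 5 shares of €423,000: Zane, Oren, Jana, and Nadia each take €423,000; Quilla's €423,000 share passes to Quilla's issue.
Quilla's share (€423,000) is divided into 2 shares of €211,500: Bilal and Ulric each take €211,500.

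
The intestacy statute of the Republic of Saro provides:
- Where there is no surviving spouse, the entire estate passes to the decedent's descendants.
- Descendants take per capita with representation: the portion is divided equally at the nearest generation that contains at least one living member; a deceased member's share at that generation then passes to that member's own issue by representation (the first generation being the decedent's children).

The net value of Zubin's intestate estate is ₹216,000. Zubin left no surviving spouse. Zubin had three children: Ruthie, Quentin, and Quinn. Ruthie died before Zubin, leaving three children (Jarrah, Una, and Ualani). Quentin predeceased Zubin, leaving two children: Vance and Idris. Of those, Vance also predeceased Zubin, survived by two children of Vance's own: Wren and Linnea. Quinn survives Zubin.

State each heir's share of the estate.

Jarrah: ₹24,000; Una: ₹24,000; Ualani: ₹24,000; Wren: ₹18,000; Linnea: ₹18,000; Idris: ₹36,000; Quinn: ₹72,000

The entire ₹216,000 passes to the descendants.
That amount (₹216,000) is divided into 3 shares of ₹72,000: Quinn takes ₹72,000; Ruthie's ₹72,000 share passes to Ruthie's issue; Quentin's ₹72,000 share passes to Quentin's issue.
Ruthie's share (₹72,000) is divided into 3 shares of ₹24,000: Jarrah, Una, and Ualani each take ₹24,000.
Quentin's share (₹72,000) is divided into 2 shares of ₹36,000: Idris takes ₹36,000; Vance's ₹36,000 share passes to Vance's issue.
Vance's share (₹36,000) is divided into 2 shares of ₹18,000: Wren and Linnea each take ₹18,000.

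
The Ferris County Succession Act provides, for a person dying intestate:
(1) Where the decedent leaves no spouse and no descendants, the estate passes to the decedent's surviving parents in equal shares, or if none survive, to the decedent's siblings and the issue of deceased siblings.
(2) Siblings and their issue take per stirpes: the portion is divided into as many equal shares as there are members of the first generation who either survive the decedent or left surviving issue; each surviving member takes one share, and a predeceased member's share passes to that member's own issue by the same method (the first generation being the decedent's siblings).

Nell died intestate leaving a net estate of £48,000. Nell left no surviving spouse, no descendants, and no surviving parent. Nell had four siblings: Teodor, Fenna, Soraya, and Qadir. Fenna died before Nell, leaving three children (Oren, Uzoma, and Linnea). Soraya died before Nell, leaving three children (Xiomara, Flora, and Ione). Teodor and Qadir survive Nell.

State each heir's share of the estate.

Teodor: £12,000; Oren: £4,000; Uzoma: £4,000; Linnea: £4,000; Xiomara: £4,000; Flora: £4,000; Ione: £4,000; Qadir: £12,000

The entire £48,000 passes to the siblings and their issue.
That amount (£48,000) is divided into 4 shares of £12,000: Teodor and Qadir each take £12,000; Fenna's £12,000 share passes to Fenna's issue; Soraya's £12,000 share passes to Soraya's issue.
Fenna's share (£12,000) is divided into 3 shares of £4,000: Oren, Uzoma, and Linnea each take £4,000.
Soraya's share (£12,000) is divided into 3 shares of £4,000: Xiomara, Flora, and Ione each take £4,000.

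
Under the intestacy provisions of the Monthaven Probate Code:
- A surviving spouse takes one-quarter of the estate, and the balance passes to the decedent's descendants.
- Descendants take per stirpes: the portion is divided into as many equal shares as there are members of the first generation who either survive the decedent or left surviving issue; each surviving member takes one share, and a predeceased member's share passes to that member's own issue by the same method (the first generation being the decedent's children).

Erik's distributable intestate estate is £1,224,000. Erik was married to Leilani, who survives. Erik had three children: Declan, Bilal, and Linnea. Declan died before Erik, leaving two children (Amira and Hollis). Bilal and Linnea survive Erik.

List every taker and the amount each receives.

Leilani takes one-quarter of £1,224,000 = £306,000. The remaining £918,000 passes to the descendants.
The descendants' portion (£918,000) is divided into 3 shares of £306,000: Bilal and Linnea each take £306,000; Declan's £306,000 share passes to Declan's issue.
Declan's share (£306,000) is divided into 2 shares of £153,000: Amira and Hollis each take £153,000.

Leilani: £306,000; Amira: £153,000; Hollis: £153,000; Bilal: £306,000; Linnea: £306,000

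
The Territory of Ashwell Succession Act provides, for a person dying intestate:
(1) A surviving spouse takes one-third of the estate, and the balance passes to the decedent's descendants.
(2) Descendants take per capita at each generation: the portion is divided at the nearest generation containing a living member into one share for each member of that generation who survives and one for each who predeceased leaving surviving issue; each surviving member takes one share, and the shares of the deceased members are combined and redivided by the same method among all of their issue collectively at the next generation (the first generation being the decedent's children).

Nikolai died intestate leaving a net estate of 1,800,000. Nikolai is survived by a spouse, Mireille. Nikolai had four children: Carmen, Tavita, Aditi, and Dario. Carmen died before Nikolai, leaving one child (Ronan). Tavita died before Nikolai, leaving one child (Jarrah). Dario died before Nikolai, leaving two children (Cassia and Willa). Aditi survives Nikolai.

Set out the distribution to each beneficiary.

Mireille: 600,000; Ronan: 225,000; Jarrah: 225,000; Aditi: 300,000; Cassia: 225,000; Willa: 225,000

Mireille takes one-third of 1,800,000 = 600,000. The remaining 1,200,000 passes to the descendants.
The descendants' portion (1,200,000) is divided at the children's generation into 4 shares of 300,000. Aditi takes 300,000. The 3 shares of the deceased (Carmen, Tavita, and Dario) are combined into a pool of 900,000.
That pool (900,000) is divided at the grandchildren's generation equally among Ronan, Jarrah, Cassia, and Willa: 225,000 each.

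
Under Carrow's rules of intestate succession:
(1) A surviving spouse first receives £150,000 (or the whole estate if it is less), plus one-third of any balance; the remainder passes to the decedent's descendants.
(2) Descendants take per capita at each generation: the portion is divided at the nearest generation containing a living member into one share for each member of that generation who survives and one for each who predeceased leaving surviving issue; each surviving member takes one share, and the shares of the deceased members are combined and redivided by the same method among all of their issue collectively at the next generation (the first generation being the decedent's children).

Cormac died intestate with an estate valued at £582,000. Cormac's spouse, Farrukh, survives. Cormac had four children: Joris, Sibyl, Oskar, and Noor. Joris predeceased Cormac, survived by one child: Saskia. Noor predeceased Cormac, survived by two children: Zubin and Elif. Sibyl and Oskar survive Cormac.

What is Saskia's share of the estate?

Farrukh first takes £150,000, leaving a balance of £432,000. Farrukh then takes one-third of the balance (£144,000), for a total of £294,000. The remaining £288,000 passes to the descendants.
The descendants' portion (£288,000) is divided at the children's generation into 4 shares of £72,000. Sibyl and Oskar each take £72,000. The 2 shares of the deceased (Joris and Noor) are combined into a pool of £144,000.
That pool (£144,000) is divided at the grandchildren's generation equally among Saskia, Zubin, and Elif: £48,000 each.

Saskia receives £48,000.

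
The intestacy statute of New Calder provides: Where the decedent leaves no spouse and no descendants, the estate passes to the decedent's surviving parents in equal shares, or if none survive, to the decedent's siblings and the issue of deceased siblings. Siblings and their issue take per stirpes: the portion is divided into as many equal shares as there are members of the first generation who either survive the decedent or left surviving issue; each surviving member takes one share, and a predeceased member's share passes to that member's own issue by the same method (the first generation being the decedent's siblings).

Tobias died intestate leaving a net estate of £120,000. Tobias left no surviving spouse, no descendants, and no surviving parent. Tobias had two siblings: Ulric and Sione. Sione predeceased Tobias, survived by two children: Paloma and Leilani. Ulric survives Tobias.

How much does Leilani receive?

The entire £120,000 passes to the siblings and their issue.
That amount (£120,000) is divided into 2 shares of £60,000: Ulric takes £60,000; Sione's £60,000 share passes to Sione's issue.
Sione's share (£60,000) is divided into 2 shares of £30,000: Paloma and Leilani each take £30,000.

Leilani receives £30,000.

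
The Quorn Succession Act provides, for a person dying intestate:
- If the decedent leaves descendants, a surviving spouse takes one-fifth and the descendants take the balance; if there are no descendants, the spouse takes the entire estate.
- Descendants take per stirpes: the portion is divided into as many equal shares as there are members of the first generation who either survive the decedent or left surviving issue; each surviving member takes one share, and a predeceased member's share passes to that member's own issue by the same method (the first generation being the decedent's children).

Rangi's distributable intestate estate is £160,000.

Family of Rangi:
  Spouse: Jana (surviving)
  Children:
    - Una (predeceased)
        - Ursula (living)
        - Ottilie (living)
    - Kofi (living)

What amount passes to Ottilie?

Jana takes one-fifth of £160,000 = £32,000. The remaining £128,000 passes to the descendants.
The descendants' portion (£128,000) is divided into 2 shares of £64,000: Kofi takes £64,000; Una's £64,000 share passes to Una's issue.
Una's share (£64,000) is divided into 2 shares of £32,000: Ursula and Ottilie each take £32,000.

Ottilie receives £32,000.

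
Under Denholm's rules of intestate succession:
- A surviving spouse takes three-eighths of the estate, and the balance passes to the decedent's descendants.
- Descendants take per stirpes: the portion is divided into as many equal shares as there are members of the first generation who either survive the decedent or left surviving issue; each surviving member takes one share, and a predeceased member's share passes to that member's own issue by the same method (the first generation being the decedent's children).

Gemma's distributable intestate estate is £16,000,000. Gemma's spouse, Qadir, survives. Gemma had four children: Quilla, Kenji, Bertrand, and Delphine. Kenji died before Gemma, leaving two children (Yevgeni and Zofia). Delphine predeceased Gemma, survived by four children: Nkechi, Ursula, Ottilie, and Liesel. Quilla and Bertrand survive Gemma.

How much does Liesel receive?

Qadir takes three-eighths of £16,000,000 = £6,000,000. The remaining £10,000,000 passes to the descendants.
The descendants' portion (£10,000,000) is divided into 4 shares of £2,500,000: Quilla and Bertrand each take £2,500,000; Kenji's £2,500,000 share passes to Kenji's issue; Delphine's £2,500,000 share passes to Delphine's issue.
Kenji's share (£2,500,000) is divided into 2 shares of £1,250,000: Yevgeni and Zofia each take £1,250,000.
Delphine's share (£2,500,000) is divided into 4 shares of £625,000: Nkechi, Ursula, Ottilie, and Liesel each take £625,000.

Liesel receives £625,000.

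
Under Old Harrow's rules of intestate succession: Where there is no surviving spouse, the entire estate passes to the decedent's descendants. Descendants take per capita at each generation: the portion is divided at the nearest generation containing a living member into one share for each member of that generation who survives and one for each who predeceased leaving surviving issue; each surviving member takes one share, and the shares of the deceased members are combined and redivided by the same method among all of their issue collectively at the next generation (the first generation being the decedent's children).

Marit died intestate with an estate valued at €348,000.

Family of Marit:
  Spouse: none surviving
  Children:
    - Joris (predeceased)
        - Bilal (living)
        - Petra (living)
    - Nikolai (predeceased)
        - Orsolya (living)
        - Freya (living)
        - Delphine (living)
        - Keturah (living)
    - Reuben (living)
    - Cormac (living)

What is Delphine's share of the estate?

The entire €348,000 passes to the descendants.
That amount (€348,000) is divided at the children's generation into 4 shares of €87,000. Reuben and Cormac each take €87,000. The 2 shares of the deceased (Joris and Nikolai) are combined into a pool of €174,000.
That pool (€174,000) is divided at the grandchildren's generation equally among Bilal, Petra, Orsolya, Freya, Delphine, and Keturah: €29,000 each.

Delphine receives €29,000.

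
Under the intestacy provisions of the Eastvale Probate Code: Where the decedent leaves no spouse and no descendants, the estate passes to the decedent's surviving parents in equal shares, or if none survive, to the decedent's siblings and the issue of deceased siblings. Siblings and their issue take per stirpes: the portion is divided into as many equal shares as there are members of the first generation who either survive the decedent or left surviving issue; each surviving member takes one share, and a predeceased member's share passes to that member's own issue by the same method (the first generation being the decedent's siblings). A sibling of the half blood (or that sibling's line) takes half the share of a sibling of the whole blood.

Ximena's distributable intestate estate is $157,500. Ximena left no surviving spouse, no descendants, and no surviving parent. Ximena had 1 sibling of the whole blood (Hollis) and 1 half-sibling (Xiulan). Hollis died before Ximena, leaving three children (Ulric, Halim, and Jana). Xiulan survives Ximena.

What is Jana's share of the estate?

Jana receives $35,000.

The entire $157,500 passes to the siblings and their issue.
Counting each half-blood sibling's line as half a unit, there are 3/2 units in $157,500, so one unit is $105,000. Whole-blood lines (Hollis) take $105,000 each; half-blood lines (Xiulan) take $52,500 each.
Hollis's share ($105,000) is divided into 3 shares of $35,000: Ulric, Halim, and Jana each take $35,000.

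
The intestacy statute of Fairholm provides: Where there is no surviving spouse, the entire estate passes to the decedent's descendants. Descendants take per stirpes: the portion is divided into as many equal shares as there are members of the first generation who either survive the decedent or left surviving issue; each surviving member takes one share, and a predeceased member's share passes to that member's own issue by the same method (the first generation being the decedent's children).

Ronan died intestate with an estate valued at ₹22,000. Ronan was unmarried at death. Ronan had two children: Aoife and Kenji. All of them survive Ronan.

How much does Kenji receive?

The entire ₹22,000 passes to the descendants.
That amount (₹22,000) is divided into 2 shares of ₹11,000: Aoife and Kenji each take ₹11,000.

Kenji receives ₹11,000.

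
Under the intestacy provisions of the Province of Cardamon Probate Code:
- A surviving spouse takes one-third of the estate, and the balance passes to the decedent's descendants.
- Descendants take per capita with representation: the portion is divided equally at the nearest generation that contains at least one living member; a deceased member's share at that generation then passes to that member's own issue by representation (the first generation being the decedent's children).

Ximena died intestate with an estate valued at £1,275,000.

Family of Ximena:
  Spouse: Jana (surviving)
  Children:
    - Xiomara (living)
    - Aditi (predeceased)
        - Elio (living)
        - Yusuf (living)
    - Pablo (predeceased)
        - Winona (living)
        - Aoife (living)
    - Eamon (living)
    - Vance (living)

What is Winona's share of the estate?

Jana takes one-third of £1,275,000 = £425,000. The remaining £850,000 passes to the descendants.
The descendants' portion (£850,000) is divided into 5 shares of £170,000: Xiomara, Eamon, and Vance each take £170,000; Aditi's £170,000 share passes to Aditi's issue; Pablo's £170,000 share passes to Pablo's issue.
Aditi's share (£170,000) is divided into 2 shares of £85,000: Elio and Yusuf each take £85,000.
Pablo's share (£170,000) is divided into 2 shares of £85,000: Winona and Aoife each take £85,000.

Winona receives £85,000.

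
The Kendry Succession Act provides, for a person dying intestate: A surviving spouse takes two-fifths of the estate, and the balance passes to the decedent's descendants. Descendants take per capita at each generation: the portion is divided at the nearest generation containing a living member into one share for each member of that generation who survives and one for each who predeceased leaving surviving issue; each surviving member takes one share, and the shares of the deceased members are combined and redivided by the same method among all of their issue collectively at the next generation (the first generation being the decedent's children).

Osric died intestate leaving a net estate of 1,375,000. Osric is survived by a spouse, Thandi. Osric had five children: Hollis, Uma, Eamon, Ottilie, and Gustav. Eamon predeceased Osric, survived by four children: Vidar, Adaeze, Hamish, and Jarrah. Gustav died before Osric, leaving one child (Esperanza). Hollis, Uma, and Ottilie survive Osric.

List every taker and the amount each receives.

Thandi: 550,000; Hollis: 165,000; Uma: 165,000; Vidar: 66,000; Adaeze: 66,000; Hamish: 66,000; Jarrah: 66,000; Ottilie: 165,000; Esperanza: 66,000

Thandi takes two-fifths of 1,375,000 = 550,000. The remaining 825,000 passes to the descendants.
The descendants' portion (825,000) is divided at the children's generation into 5 shares of 165,000. Hollis, Uma, and Ottilie each take 165,000. The 2 shares of the deceased (Eamon and Gustav) are combined into a pool of 330,000.
That pool (330,000) is divided at the grandchildren's generation equally among Vidar, Adaeze, Hamish, Jarrah, and Esperanza: 66,000 each.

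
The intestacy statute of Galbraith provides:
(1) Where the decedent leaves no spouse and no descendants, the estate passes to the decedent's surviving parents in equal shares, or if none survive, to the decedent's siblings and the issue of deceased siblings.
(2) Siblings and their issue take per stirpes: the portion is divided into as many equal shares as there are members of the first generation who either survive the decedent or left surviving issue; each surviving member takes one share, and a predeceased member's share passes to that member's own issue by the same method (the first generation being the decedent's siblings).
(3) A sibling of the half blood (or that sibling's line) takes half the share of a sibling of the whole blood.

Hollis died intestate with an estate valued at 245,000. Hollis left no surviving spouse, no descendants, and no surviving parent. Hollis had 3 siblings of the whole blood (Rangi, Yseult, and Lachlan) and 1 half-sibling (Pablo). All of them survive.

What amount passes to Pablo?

The entire 245,000 passes to the siblings and their issue.
Counting each half-blood sibling's line as half a unit, there are 7/2 units in 245,000, so one unit is 70,000. Whole-blood lines (Rangi, Yseult, and Lachlan) take 70,000 each; half-blood lines (Pablo) take 35,000 each.

Pablo receives 35,000.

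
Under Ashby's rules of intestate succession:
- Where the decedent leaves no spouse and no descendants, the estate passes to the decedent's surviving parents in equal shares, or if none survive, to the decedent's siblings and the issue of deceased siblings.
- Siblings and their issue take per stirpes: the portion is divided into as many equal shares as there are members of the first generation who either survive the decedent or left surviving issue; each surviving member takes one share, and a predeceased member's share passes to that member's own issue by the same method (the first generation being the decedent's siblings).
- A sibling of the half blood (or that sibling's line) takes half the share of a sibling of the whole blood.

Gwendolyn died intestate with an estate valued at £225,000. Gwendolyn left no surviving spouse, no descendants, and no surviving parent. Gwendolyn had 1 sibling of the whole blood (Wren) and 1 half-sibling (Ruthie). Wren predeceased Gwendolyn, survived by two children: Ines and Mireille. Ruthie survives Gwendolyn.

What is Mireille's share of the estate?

Mireille receives £75,000.

The entire £225,000 passes to the siblings and their issue.
Counting each half-blood sibling's line as half a unit, there are 3/2 units in £225,000, so one unit is £150,000. Whole-blood lines (Wren) take £150,000 each; half-blood lines (Ruthie) take £75,000 each.
Wren's share (£150,000) is divided into 2 shares of £75,000: Ines and Mireille each take £75,000.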